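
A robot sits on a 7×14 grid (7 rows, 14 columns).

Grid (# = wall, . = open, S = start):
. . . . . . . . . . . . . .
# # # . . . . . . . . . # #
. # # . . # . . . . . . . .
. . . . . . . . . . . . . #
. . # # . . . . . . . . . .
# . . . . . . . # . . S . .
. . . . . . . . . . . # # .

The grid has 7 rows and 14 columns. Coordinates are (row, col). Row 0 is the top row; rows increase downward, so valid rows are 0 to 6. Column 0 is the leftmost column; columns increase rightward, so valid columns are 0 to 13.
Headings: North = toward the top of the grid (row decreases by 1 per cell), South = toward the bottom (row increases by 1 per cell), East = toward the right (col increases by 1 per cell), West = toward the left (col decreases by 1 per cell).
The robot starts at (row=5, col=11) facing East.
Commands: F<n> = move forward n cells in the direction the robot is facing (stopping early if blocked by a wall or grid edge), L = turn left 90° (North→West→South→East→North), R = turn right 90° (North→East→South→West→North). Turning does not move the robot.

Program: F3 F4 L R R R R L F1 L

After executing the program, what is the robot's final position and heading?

Answer: Final position: (row=5, col=12), facing South

Derivation:
Start: (row=5, col=11), facing East
  F3: move forward 2/3 (blocked), now at (row=5, col=13)
  F4: move forward 0/4 (blocked), now at (row=5, col=13)
  L: turn left, now facing North
  R: turn right, now facing East
  R: turn right, now facing South
  R: turn right, now facing West
  R: turn right, now facing North
  L: turn left, now facing West
  F1: move forward 1, now at (row=5, col=12)
  L: turn left, now facing South
Final: (row=5, col=12), facing South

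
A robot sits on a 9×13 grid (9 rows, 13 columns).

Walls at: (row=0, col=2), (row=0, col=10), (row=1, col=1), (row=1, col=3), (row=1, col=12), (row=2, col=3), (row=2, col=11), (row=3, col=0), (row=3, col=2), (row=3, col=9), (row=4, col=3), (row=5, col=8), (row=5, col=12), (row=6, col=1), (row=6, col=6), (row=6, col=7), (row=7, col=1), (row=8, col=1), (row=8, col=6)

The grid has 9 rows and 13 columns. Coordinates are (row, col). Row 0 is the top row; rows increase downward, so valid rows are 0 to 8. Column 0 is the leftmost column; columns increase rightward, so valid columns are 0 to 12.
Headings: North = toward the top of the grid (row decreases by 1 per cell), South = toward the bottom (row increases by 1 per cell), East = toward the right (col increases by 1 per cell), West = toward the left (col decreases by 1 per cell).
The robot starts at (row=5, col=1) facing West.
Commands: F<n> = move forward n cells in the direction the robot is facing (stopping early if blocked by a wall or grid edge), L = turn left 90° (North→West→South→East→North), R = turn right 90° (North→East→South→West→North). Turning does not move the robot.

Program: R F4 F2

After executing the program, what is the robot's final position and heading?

Start: (row=5, col=1), facing West
  R: turn right, now facing North
  F4: move forward 3/4 (blocked), now at (row=2, col=1)
  F2: move forward 0/2 (blocked), now at (row=2, col=1)
Final: (row=2, col=1), facing North

Answer: Final position: (row=2, col=1), facing North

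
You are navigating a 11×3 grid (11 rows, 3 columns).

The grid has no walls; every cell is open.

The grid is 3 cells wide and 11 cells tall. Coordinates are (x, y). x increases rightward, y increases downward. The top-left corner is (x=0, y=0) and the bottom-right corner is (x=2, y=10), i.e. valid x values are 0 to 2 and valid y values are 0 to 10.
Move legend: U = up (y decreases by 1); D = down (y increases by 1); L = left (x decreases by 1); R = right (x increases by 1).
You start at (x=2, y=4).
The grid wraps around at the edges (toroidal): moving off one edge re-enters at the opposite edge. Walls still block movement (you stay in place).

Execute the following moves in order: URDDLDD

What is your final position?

Answer: Final position: (x=2, y=7)

Derivation:
Start: (x=2, y=4)
  U (up): (x=2, y=4) -> (x=2, y=3)
  R (right): (x=2, y=3) -> (x=0, y=3)
  D (down): (x=0, y=3) -> (x=0, y=4)
  D (down): (x=0, y=4) -> (x=0, y=5)
  L (left): (x=0, y=5) -> (x=2, y=5)
  D (down): (x=2, y=5) -> (x=2, y=6)
  D (down): (x=2, y=6) -> (x=2, y=7)
Final: (x=2, y=7)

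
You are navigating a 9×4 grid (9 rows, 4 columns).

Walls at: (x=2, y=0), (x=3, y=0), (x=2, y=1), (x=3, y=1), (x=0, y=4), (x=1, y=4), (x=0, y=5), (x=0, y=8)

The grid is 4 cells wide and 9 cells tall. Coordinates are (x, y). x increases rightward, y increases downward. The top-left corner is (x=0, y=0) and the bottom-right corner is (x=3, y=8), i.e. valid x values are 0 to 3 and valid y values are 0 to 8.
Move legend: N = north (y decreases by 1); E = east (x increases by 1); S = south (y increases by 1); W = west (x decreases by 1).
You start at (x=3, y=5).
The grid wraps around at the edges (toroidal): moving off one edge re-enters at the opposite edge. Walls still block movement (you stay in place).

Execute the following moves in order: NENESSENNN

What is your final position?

Answer: Final position: (x=1, y=0)

Derivation:
Start: (x=3, y=5)
  N (north): (x=3, y=5) -> (x=3, y=4)
  E (east): blocked, stay at (x=3, y=4)
  N (north): (x=3, y=4) -> (x=3, y=3)
  E (east): (x=3, y=3) -> (x=0, y=3)
  S (south): blocked, stay at (x=0, y=3)
  S (south): blocked, stay at (x=0, y=3)
  E (east): (x=0, y=3) -> (x=1, y=3)
  N (north): (x=1, y=3) -> (x=1, y=2)
  N (north): (x=1, y=2) -> (x=1, y=1)
  N (north): (x=1, y=1) -> (x=1, y=0)
Final: (x=1, y=0)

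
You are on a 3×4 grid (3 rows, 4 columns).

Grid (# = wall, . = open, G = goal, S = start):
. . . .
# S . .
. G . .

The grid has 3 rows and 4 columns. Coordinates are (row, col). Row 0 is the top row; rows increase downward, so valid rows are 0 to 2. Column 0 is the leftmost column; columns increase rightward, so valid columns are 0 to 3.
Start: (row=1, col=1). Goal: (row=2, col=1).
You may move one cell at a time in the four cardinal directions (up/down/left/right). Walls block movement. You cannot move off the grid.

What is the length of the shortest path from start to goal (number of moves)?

BFS from (row=1, col=1) until reaching (row=2, col=1):
  Distance 0: (row=1, col=1)
  Distance 1: (row=0, col=1), (row=1, col=2), (row=2, col=1)  <- goal reached here
One shortest path (1 moves): (row=1, col=1) -> (row=2, col=1)

Answer: Shortest path length: 1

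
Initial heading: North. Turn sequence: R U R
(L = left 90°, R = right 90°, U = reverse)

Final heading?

Start: North
  R (right (90° clockwise)) -> East
  U (U-turn (180°)) -> West
  R (right (90° clockwise)) -> North
Final: North

Answer: Final heading: North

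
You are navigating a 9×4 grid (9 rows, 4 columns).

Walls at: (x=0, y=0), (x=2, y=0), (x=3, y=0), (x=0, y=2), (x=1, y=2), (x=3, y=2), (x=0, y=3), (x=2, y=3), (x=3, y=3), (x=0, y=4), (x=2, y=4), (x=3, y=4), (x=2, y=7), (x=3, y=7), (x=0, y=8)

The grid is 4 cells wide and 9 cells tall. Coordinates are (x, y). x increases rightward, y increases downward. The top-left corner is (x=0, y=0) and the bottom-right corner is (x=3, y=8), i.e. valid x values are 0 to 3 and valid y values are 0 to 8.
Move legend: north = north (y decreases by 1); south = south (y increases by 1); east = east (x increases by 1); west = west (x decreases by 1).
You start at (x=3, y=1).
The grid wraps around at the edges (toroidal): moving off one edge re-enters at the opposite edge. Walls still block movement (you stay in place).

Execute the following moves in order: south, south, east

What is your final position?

Answer: Final position: (x=0, y=1)

Derivation:
Start: (x=3, y=1)
  south (south): blocked, stay at (x=3, y=1)
  south (south): blocked, stay at (x=3, y=1)
  east (east): (x=3, y=1) -> (x=0, y=1)
Final: (x=0, y=1)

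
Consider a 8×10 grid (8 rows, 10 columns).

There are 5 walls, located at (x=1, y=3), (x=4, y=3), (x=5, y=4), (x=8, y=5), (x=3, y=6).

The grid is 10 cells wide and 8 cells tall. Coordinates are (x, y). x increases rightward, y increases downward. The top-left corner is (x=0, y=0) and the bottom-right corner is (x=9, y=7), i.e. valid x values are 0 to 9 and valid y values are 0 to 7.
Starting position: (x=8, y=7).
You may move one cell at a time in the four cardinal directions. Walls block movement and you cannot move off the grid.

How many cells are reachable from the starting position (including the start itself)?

BFS flood-fill from (x=8, y=7):
  Distance 0: (x=8, y=7)
  Distance 1: (x=8, y=6), (x=7, y=7), (x=9, y=7)
  Distance 2: (x=7, y=6), (x=9, y=6), (x=6, y=7)
  Distance 3: (x=7, y=5), (x=9, y=5), (x=6, y=6), (x=5, y=7)
  Distance 4: (x=7, y=4), (x=9, y=4), (x=6, y=5), (x=5, y=6), (x=4, y=7)
  Distance 5: (x=7, y=3), (x=9, y=3), (x=6, y=4), (x=8, y=4), (x=5, y=5), (x=4, y=6), (x=3, y=7)
  Distance 6: (x=7, y=2), (x=9, y=2), (x=6, y=3), (x=8, y=3), (x=4, y=5), (x=2, y=7)
  Distance 7: (x=7, y=1), (x=9, y=1), (x=6, y=2), (x=8, y=2), (x=5, y=3), (x=4, y=4), (x=3, y=5), (x=2, y=6), (x=1, y=7)
  Distance 8: (x=7, y=0), (x=9, y=0), (x=6, y=1), (x=8, y=1), (x=5, y=2), (x=3, y=4), (x=2, y=5), (x=1, y=6), (x=0, y=7)
  Distance 9: (x=6, y=0), (x=8, y=0), (x=5, y=1), (x=4, y=2), (x=3, y=3), (x=2, y=4), (x=1, y=5), (x=0, y=6)
  Distance 10: (x=5, y=0), (x=4, y=1), (x=3, y=2), (x=2, y=3), (x=1, y=4), (x=0, y=5)
  Distance 11: (x=4, y=0), (x=3, y=1), (x=2, y=2), (x=0, y=4)
  Distance 12: (x=3, y=0), (x=2, y=1), (x=1, y=2), (x=0, y=3)
  Distance 13: (x=2, y=0), (x=1, y=1), (x=0, y=2)
  Distance 14: (x=1, y=0), (x=0, y=1)
  Distance 15: (x=0, y=0)
Total reachable: 75 (grid has 75 open cells total)

Answer: Reachable cells: 75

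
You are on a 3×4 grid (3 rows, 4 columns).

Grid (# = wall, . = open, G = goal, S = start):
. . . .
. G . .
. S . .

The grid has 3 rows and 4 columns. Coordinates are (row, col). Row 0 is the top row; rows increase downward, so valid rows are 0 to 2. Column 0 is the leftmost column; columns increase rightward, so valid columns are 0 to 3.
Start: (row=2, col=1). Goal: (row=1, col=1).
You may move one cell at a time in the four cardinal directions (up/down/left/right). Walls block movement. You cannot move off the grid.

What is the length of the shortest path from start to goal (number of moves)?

BFS from (row=2, col=1) until reaching (row=1, col=1):
  Distance 0: (row=2, col=1)
  Distance 1: (row=1, col=1), (row=2, col=0), (row=2, col=2)  <- goal reached here
One shortest path (1 moves): (row=2, col=1) -> (row=1, col=1)

Answer: Shortest path length: 1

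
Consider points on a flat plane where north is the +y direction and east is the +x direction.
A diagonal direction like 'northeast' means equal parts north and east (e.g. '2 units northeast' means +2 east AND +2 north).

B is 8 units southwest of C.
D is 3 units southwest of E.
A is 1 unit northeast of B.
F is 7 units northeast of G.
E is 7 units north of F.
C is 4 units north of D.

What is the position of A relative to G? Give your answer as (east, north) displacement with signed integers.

Place G at the origin (east=0, north=0).
  F is 7 units northeast of G: delta (east=+7, north=+7); F at (east=7, north=7).
  E is 7 units north of F: delta (east=+0, north=+7); E at (east=7, north=14).
  D is 3 units southwest of E: delta (east=-3, north=-3); D at (east=4, north=11).
  C is 4 units north of D: delta (east=+0, north=+4); C at (east=4, north=15).
  B is 8 units southwest of C: delta (east=-8, north=-8); B at (east=-4, north=7).
  A is 1 unit northeast of B: delta (east=+1, north=+1); A at (east=-3, north=8).
Therefore A relative to G: (east=-3, north=8).

Answer: A is at (east=-3, north=8) relative to G.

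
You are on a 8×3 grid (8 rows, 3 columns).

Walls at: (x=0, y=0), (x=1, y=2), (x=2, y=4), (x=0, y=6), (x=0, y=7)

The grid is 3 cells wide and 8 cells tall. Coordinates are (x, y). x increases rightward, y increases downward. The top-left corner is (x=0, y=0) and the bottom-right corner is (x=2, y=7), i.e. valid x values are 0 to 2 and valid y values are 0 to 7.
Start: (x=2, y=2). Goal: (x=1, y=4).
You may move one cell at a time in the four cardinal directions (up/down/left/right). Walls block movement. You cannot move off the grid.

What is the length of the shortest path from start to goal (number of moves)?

BFS from (x=2, y=2) until reaching (x=1, y=4):
  Distance 0: (x=2, y=2)
  Distance 1: (x=2, y=1), (x=2, y=3)
  Distance 2: (x=2, y=0), (x=1, y=1), (x=1, y=3)
  Distance 3: (x=1, y=0), (x=0, y=1), (x=0, y=3), (x=1, y=4)  <- goal reached here
One shortest path (3 moves): (x=2, y=2) -> (x=2, y=3) -> (x=1, y=3) -> (x=1, y=4)

Answer: Shortest path length: 3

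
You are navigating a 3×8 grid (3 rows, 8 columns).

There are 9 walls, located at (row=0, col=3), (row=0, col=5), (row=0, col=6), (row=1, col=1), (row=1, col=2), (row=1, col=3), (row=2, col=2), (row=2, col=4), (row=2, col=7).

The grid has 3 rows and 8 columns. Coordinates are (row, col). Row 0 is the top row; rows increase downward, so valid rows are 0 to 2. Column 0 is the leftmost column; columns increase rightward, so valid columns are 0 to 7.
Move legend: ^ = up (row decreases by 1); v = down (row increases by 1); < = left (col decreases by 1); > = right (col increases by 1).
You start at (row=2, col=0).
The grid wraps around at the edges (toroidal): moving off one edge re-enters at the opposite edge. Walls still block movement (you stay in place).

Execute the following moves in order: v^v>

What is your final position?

Start: (row=2, col=0)
  v (down): (row=2, col=0) -> (row=0, col=0)
  ^ (up): (row=0, col=0) -> (row=2, col=0)
  v (down): (row=2, col=0) -> (row=0, col=0)
  > (right): (row=0, col=0) -> (row=0, col=1)
Final: (row=0, col=1)

Answer: Final position: (row=0, col=1)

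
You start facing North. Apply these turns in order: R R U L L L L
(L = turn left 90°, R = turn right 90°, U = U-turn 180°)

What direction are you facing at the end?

Answer: Final heading: North

Derivation:
Start: North
  R (right (90° clockwise)) -> East
  R (right (90° clockwise)) -> South
  U (U-turn (180°)) -> North
  L (left (90° counter-clockwise)) -> West
  L (left (90° counter-clockwise)) -> South
  L (left (90° counter-clockwise)) -> East
  L (left (90° counter-clockwise)) -> North
Final: North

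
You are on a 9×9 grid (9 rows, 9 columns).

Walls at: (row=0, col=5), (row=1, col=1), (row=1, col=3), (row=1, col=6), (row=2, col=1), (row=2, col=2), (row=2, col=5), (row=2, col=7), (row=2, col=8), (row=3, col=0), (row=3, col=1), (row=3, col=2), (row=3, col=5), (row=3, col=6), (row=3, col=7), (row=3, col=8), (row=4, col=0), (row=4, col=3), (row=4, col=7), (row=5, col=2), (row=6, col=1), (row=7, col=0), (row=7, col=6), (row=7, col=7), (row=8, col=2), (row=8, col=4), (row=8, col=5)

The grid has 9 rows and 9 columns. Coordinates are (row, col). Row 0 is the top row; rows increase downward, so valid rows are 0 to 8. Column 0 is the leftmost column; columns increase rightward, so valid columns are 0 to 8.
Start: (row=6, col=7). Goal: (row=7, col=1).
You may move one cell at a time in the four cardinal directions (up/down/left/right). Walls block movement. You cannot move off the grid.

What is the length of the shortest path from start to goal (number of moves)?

BFS from (row=6, col=7) until reaching (row=7, col=1):
  Distance 0: (row=6, col=7)
  Distance 1: (row=5, col=7), (row=6, col=6), (row=6, col=8)
  Distance 2: (row=5, col=6), (row=5, col=8), (row=6, col=5), (row=7, col=8)
  Distance 3: (row=4, col=6), (row=4, col=8), (row=5, col=5), (row=6, col=4), (row=7, col=5), (row=8, col=8)
  Distance 4: (row=4, col=5), (row=5, col=4), (row=6, col=3), (row=7, col=4), (row=8, col=7)
  Distance 5: (row=4, col=4), (row=5, col=3), (row=6, col=2), (row=7, col=3), (row=8, col=6)
  Distance 6: (row=3, col=4), (row=7, col=2), (row=8, col=3)
  Distance 7: (row=2, col=4), (row=3, col=3), (row=7, col=1)  <- goal reached here
One shortest path (7 moves): (row=6, col=7) -> (row=6, col=6) -> (row=6, col=5) -> (row=6, col=4) -> (row=6, col=3) -> (row=6, col=2) -> (row=7, col=2) -> (row=7, col=1)

Answer: Shortest path length: 7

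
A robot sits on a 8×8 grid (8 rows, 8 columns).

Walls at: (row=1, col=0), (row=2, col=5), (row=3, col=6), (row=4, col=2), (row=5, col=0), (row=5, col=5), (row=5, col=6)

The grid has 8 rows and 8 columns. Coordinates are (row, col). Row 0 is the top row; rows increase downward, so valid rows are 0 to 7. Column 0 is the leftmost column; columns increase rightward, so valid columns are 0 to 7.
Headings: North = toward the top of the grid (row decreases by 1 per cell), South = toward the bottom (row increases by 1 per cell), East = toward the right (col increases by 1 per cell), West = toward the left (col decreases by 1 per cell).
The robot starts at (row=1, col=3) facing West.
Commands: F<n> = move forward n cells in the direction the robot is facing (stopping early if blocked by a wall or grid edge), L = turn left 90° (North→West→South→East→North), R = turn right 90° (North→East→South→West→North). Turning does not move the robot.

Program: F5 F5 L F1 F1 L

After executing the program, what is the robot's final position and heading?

Answer: Final position: (row=3, col=1), facing East

Derivation:
Start: (row=1, col=3), facing West
  F5: move forward 2/5 (blocked), now at (row=1, col=1)
  F5: move forward 0/5 (blocked), now at (row=1, col=1)
  L: turn left, now facing South
  F1: move forward 1, now at (row=2, col=1)
  F1: move forward 1, now at (row=3, col=1)
  L: turn left, now facing East
Final: (row=3, col=1), facing East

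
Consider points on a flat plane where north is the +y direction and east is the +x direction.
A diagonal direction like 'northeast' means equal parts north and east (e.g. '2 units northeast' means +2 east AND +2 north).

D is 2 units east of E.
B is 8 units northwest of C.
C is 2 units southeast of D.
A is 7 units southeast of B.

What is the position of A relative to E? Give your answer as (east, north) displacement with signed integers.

Answer: A is at (east=3, north=-1) relative to E.

Derivation:
Place E at the origin (east=0, north=0).
  D is 2 units east of E: delta (east=+2, north=+0); D at (east=2, north=0).
  C is 2 units southeast of D: delta (east=+2, north=-2); C at (east=4, north=-2).
  B is 8 units northwest of C: delta (east=-8, north=+8); B at (east=-4, north=6).
  A is 7 units southeast of B: delta (east=+7, north=-7); A at (east=3, north=-1).
Therefore A relative to E: (east=3, north=-1).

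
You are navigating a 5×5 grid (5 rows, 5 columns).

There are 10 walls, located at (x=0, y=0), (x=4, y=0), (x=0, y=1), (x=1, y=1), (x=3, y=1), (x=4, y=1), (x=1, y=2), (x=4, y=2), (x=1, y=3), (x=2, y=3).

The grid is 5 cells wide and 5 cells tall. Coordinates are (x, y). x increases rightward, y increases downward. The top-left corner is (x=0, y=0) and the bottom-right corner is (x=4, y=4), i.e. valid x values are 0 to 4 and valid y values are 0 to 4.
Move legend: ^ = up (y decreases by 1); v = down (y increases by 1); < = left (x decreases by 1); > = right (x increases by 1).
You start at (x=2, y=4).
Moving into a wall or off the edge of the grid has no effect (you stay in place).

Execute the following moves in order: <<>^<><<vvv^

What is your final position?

Start: (x=2, y=4)
  < (left): (x=2, y=4) -> (x=1, y=4)
  < (left): (x=1, y=4) -> (x=0, y=4)
  > (right): (x=0, y=4) -> (x=1, y=4)
  ^ (up): blocked, stay at (x=1, y=4)
  < (left): (x=1, y=4) -> (x=0, y=4)
  > (right): (x=0, y=4) -> (x=1, y=4)
  < (left): (x=1, y=4) -> (x=0, y=4)
  < (left): blocked, stay at (x=0, y=4)
  [×3]v (down): blocked, stay at (x=0, y=4)
  ^ (up): (x=0, y=4) -> (x=0, y=3)
Final: (x=0, y=3)

Answer: Final position: (x=0, y=3)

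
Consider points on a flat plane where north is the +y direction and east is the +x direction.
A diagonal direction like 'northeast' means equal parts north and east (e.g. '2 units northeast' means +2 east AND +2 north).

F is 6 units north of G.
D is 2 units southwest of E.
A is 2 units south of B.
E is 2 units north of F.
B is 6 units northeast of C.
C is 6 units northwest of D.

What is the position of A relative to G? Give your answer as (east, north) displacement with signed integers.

Place G at the origin (east=0, north=0).
  F is 6 units north of G: delta (east=+0, north=+6); F at (east=0, north=6).
  E is 2 units north of F: delta (east=+0, north=+2); E at (east=0, north=8).
  D is 2 units southwest of E: delta (east=-2, north=-2); D at (east=-2, north=6).
  C is 6 units northwest of D: delta (east=-6, north=+6); C at (east=-8, north=12).
  B is 6 units northeast of C: delta (east=+6, north=+6); B at (east=-2, north=18).
  A is 2 units south of B: delta (east=+0, north=-2); A at (east=-2, north=16).
Therefore A relative to G: (east=-2, north=16).

Answer: A is at (east=-2, north=16) relative to G.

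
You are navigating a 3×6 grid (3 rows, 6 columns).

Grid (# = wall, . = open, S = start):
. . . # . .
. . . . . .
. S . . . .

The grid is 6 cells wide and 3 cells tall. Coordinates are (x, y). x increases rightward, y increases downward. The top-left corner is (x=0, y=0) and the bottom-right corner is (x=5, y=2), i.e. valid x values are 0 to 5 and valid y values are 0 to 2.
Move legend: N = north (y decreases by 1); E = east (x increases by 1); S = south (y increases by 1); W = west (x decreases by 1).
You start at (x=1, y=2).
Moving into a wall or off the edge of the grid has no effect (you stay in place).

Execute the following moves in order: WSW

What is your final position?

Answer: Final position: (x=0, y=2)

Derivation:
Start: (x=1, y=2)
  W (west): (x=1, y=2) -> (x=0, y=2)
  S (south): blocked, stay at (x=0, y=2)
  W (west): blocked, stay at (x=0, y=2)
Final: (x=0, y=2)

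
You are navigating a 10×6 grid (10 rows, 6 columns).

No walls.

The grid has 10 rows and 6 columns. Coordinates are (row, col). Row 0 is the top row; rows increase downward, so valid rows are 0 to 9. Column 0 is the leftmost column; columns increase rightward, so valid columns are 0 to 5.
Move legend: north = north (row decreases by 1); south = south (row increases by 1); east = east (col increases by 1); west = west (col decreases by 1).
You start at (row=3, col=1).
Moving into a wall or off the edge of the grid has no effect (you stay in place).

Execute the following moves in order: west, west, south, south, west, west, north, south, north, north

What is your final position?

Start: (row=3, col=1)
  west (west): (row=3, col=1) -> (row=3, col=0)
  west (west): blocked, stay at (row=3, col=0)
  south (south): (row=3, col=0) -> (row=4, col=0)
  south (south): (row=4, col=0) -> (row=5, col=0)
  west (west): blocked, stay at (row=5, col=0)
  west (west): blocked, stay at (row=5, col=0)
  north (north): (row=5, col=0) -> (row=4, col=0)
  south (south): (row=4, col=0) -> (row=5, col=0)
  north (north): (row=5, col=0) -> (row=4, col=0)
  north (north): (row=4, col=0) -> (row=3, col=0)
Final: (row=3, col=0)

Answer: Final position: (row=3, col=0)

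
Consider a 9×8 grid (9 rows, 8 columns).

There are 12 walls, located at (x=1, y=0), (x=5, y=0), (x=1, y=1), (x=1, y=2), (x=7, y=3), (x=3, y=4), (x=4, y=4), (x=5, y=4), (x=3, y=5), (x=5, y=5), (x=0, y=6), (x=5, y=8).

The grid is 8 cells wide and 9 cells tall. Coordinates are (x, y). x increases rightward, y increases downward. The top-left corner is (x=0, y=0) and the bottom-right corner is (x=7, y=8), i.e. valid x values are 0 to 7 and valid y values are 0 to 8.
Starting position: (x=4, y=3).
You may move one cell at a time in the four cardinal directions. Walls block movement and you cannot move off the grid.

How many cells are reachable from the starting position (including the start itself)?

BFS flood-fill from (x=4, y=3):
  Distance 0: (x=4, y=3)
  Distance 1: (x=4, y=2), (x=3, y=3), (x=5, y=3)
  Distance 2: (x=4, y=1), (x=3, y=2), (x=5, y=2), (x=2, y=3), (x=6, y=3)
  Distance 3: (x=4, y=0), (x=3, y=1), (x=5, y=1), (x=2, y=2), (x=6, y=2), (x=1, y=3), (x=2, y=4), (x=6, y=4)
  Distance 4: (x=3, y=0), (x=2, y=1), (x=6, y=1), (x=7, y=2), (x=0, y=3), (x=1, y=4), (x=7, y=4), (x=2, y=5), (x=6, y=5)
  Distance 5: (x=2, y=0), (x=6, y=0), (x=7, y=1), (x=0, y=2), (x=0, y=4), (x=1, y=5), (x=7, y=5), (x=2, y=6), (x=6, y=6)
  Distance 6: (x=7, y=0), (x=0, y=1), (x=0, y=5), (x=1, y=6), (x=3, y=6), (x=5, y=6), (x=7, y=6), (x=2, y=7), (x=6, y=7)
  Distance 7: (x=0, y=0), (x=4, y=6), (x=1, y=7), (x=3, y=7), (x=5, y=7), (x=7, y=7), (x=2, y=8), (x=6, y=8)
  Distance 8: (x=4, y=5), (x=0, y=7), (x=4, y=7), (x=1, y=8), (x=3, y=8), (x=7, y=8)
  Distance 9: (x=0, y=8), (x=4, y=8)
Total reachable: 60 (grid has 60 open cells total)

Answer: Reachable cells: 60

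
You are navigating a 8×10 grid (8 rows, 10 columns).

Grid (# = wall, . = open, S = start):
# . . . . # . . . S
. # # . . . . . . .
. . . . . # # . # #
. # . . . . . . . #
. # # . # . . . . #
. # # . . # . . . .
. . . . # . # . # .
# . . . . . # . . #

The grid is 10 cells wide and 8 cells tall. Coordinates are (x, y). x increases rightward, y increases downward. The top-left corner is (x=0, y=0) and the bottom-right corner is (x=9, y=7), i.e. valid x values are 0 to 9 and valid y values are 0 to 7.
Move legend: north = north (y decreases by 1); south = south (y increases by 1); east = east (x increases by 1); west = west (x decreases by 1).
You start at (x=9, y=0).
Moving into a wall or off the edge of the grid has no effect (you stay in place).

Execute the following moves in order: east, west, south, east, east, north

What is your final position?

Start: (x=9, y=0)
  east (east): blocked, stay at (x=9, y=0)
  west (west): (x=9, y=0) -> (x=8, y=0)
  south (south): (x=8, y=0) -> (x=8, y=1)
  east (east): (x=8, y=1) -> (x=9, y=1)
  east (east): blocked, stay at (x=9, y=1)
  north (north): (x=9, y=1) -> (x=9, y=0)
Final: (x=9, y=0)

Answer: Final position: (x=9, y=0)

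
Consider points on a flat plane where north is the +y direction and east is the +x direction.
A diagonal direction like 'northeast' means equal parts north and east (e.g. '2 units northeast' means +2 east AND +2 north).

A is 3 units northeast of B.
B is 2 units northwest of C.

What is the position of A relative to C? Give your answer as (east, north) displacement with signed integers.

Place C at the origin (east=0, north=0).
  B is 2 units northwest of C: delta (east=-2, north=+2); B at (east=-2, north=2).
  A is 3 units northeast of B: delta (east=+3, north=+3); A at (east=1, north=5).
Therefore A relative to C: (east=1, north=5).

Answer: A is at (east=1, north=5) relative to C.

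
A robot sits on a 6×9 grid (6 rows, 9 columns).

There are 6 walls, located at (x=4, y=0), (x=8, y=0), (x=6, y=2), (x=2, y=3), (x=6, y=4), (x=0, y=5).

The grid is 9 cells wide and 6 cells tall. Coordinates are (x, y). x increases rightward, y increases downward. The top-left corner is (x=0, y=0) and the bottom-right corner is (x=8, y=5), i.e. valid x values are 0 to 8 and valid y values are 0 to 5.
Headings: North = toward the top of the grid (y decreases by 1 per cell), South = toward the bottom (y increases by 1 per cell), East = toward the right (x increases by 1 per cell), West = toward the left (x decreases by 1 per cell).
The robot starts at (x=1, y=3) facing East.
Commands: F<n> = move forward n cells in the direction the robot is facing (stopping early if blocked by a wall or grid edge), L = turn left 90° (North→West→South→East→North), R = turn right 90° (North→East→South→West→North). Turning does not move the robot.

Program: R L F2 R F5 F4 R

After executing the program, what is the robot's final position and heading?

Start: (x=1, y=3), facing East
  R: turn right, now facing South
  L: turn left, now facing East
  F2: move forward 0/2 (blocked), now at (x=1, y=3)
  R: turn right, now facing South
  F5: move forward 2/5 (blocked), now at (x=1, y=5)
  F4: move forward 0/4 (blocked), now at (x=1, y=5)
  R: turn right, now facing West
Final: (x=1, y=5), facing West

Answer: Final position: (x=1, y=5), facing West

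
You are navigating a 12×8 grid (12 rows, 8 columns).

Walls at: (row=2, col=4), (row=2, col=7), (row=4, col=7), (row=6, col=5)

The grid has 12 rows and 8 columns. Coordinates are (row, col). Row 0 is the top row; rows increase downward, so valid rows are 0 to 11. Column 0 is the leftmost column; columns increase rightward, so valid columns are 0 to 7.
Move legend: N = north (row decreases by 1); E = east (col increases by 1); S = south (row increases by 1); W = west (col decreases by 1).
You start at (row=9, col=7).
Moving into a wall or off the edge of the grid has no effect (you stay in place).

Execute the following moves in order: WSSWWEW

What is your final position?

Answer: Final position: (row=11, col=4)

Derivation:
Start: (row=9, col=7)
  W (west): (row=9, col=7) -> (row=9, col=6)
  S (south): (row=9, col=6) -> (row=10, col=6)
  S (south): (row=10, col=6) -> (row=11, col=6)
  W (west): (row=11, col=6) -> (row=11, col=5)
  W (west): (row=11, col=5) -> (row=11, col=4)
  E (east): (row=11, col=4) -> (row=11, col=5)
  W (west): (row=11, col=5) -> (row=11, col=4)
Final: (row=11, col=4)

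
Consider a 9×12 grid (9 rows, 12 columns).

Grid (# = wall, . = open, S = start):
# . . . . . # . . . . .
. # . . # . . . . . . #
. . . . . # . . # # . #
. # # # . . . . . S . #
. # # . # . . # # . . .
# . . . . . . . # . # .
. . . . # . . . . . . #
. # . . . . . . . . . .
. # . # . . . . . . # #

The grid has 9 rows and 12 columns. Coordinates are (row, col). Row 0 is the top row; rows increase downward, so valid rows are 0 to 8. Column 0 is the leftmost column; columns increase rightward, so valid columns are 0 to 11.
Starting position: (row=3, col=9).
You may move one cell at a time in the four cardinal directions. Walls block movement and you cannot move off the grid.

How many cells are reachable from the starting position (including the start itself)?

Answer: Reachable cells: 80

Derivation:
BFS flood-fill from (row=3, col=9):
  Distance 0: (row=3, col=9)
  Distance 1: (row=3, col=8), (row=3, col=10), (row=4, col=9)
  Distance 2: (row=2, col=10), (row=3, col=7), (row=4, col=10), (row=5, col=9)
  Distance 3: (row=1, col=10), (row=2, col=7), (row=3, col=6), (row=4, col=11), (row=6, col=9)
  Distance 4: (row=0, col=10), (row=1, col=7), (row=1, col=9), (row=2, col=6), (row=3, col=5), (row=4, col=6), (row=5, col=11), (row=6, col=8), (row=6, col=10), (row=7, col=9)
  Distance 5: (row=0, col=7), (row=0, col=9), (row=0, col=11), (row=1, col=6), (row=1, col=8), (row=3, col=4), (row=4, col=5), (row=5, col=6), (row=6, col=7), (row=7, col=8), (row=7, col=10), (row=8, col=9)
  Distance 6: (row=0, col=8), (row=1, col=5), (row=2, col=4), (row=5, col=5), (row=5, col=7), (row=6, col=6), (row=7, col=7), (row=7, col=11), (row=8, col=8)
  Distance 7: (row=0, col=5), (row=2, col=3), (row=5, col=4), (row=6, col=5), (row=7, col=6), (row=8, col=7)
  Distance 8: (row=0, col=4), (row=1, col=3), (row=2, col=2), (row=5, col=3), (row=7, col=5), (row=8, col=6)
  Distance 9: (row=0, col=3), (row=1, col=2), (row=2, col=1), (row=4, col=3), (row=5, col=2), (row=6, col=3), (row=7, col=4), (row=8, col=5)
  Distance 10: (row=0, col=2), (row=2, col=0), (row=5, col=1), (row=6, col=2), (row=7, col=3), (row=8, col=4)
  Distance 11: (row=0, col=1), (row=1, col=0), (row=3, col=0), (row=6, col=1), (row=7, col=2)
  Distance 12: (row=4, col=0), (row=6, col=0), (row=8, col=2)
  Distance 13: (row=7, col=0)
  Distance 14: (row=8, col=0)
Total reachable: 80 (grid has 80 open cells total)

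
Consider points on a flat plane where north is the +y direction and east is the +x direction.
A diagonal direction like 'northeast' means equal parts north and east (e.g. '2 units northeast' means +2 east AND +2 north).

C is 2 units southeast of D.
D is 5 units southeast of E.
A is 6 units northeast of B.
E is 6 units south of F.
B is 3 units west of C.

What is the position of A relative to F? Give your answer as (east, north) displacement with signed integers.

Place F at the origin (east=0, north=0).
  E is 6 units south of F: delta (east=+0, north=-6); E at (east=0, north=-6).
  D is 5 units southeast of E: delta (east=+5, north=-5); D at (east=5, north=-11).
  C is 2 units southeast of D: delta (east=+2, north=-2); C at (east=7, north=-13).
  B is 3 units west of C: delta (east=-3, north=+0); B at (east=4, north=-13).
  A is 6 units northeast of B: delta (east=+6, north=+6); A at (east=10, north=-7).
Therefore A relative to F: (east=10, north=-7).

Answer: A is at (east=10, north=-7) relative to F.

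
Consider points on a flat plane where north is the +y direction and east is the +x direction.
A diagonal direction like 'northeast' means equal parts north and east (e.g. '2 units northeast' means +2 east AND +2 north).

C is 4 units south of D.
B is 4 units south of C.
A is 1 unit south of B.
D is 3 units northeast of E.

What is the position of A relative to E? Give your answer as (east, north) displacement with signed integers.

Answer: A is at (east=3, north=-6) relative to E.

Derivation:
Place E at the origin (east=0, north=0).
  D is 3 units northeast of E: delta (east=+3, north=+3); D at (east=3, north=3).
  C is 4 units south of D: delta (east=+0, north=-4); C at (east=3, north=-1).
  B is 4 units south of C: delta (east=+0, north=-4); B at (east=3, north=-5).
  A is 1 unit south of B: delta (east=+0, north=-1); A at (east=3, north=-6).
Therefore A relative to E: (east=3, north=-6).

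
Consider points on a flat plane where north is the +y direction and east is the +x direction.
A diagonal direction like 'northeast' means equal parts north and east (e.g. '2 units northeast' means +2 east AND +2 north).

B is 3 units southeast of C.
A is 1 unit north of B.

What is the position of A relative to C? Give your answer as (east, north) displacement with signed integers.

Answer: A is at (east=3, north=-2) relative to C.

Derivation:
Place C at the origin (east=0, north=0).
  B is 3 units southeast of C: delta (east=+3, north=-3); B at (east=3, north=-3).
  A is 1 unit north of B: delta (east=+0, north=+1); A at (east=3, north=-2).
Therefore A relative to C: (east=3, north=-2).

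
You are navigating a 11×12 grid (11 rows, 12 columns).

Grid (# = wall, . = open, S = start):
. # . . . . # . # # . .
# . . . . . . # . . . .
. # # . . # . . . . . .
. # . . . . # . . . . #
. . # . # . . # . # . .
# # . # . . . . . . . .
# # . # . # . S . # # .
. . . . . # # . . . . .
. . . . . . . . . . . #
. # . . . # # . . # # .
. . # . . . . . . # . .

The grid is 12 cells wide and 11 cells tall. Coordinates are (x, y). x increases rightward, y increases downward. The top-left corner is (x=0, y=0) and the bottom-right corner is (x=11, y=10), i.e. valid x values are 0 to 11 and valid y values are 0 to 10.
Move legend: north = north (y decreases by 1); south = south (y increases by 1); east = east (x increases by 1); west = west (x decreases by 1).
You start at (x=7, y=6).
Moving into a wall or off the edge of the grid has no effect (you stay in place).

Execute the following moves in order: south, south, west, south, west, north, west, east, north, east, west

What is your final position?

Start: (x=7, y=6)
  south (south): (x=7, y=6) -> (x=7, y=7)
  south (south): (x=7, y=7) -> (x=7, y=8)
  west (west): (x=7, y=8) -> (x=6, y=8)
  south (south): blocked, stay at (x=6, y=8)
  west (west): (x=6, y=8) -> (x=5, y=8)
  north (north): blocked, stay at (x=5, y=8)
  west (west): (x=5, y=8) -> (x=4, y=8)
  east (east): (x=4, y=8) -> (x=5, y=8)
  north (north): blocked, stay at (x=5, y=8)
  east (east): (x=5, y=8) -> (x=6, y=8)
  west (west): (x=6, y=8) -> (x=5, y=8)
Final: (x=5, y=8)

Answer: Final position: (x=5, y=8)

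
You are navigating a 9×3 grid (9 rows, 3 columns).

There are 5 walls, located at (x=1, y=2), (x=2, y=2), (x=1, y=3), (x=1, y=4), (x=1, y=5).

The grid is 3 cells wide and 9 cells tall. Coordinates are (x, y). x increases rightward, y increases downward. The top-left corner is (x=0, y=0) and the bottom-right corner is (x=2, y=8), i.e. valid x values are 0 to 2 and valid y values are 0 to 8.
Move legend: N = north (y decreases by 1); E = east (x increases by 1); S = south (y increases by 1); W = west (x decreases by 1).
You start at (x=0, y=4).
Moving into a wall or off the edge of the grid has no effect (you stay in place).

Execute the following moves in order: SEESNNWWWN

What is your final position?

Answer: Final position: (x=0, y=3)

Derivation:
Start: (x=0, y=4)
  S (south): (x=0, y=4) -> (x=0, y=5)
  E (east): blocked, stay at (x=0, y=5)
  E (east): blocked, stay at (x=0, y=5)
  S (south): (x=0, y=5) -> (x=0, y=6)
  N (north): (x=0, y=6) -> (x=0, y=5)
  N (north): (x=0, y=5) -> (x=0, y=4)
  [×3]W (west): blocked, stay at (x=0, y=4)
  N (north): (x=0, y=4) -> (x=0, y=3)
Final: (x=0, y=3)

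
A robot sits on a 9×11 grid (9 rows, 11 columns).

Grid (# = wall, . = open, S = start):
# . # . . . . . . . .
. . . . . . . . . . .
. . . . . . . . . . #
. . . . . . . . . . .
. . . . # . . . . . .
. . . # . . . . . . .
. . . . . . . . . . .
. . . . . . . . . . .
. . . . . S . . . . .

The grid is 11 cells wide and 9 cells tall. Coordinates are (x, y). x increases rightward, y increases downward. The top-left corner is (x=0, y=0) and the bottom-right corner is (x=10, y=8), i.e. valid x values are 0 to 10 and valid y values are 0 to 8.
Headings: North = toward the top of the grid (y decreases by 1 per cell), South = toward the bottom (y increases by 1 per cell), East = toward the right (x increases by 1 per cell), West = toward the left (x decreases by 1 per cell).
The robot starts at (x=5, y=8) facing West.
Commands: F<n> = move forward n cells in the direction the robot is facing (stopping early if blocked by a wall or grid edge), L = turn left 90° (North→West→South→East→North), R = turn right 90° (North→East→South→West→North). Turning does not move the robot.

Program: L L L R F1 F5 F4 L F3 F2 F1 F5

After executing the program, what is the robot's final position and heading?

Answer: Final position: (x=10, y=3), facing North

Derivation:
Start: (x=5, y=8), facing West
  L: turn left, now facing South
  L: turn left, now facing East
  L: turn left, now facing North
  R: turn right, now facing East
  F1: move forward 1, now at (x=6, y=8)
  F5: move forward 4/5 (blocked), now at (x=10, y=8)
  F4: move forward 0/4 (blocked), now at (x=10, y=8)
  L: turn left, now facing North
  F3: move forward 3, now at (x=10, y=5)
  F2: move forward 2, now at (x=10, y=3)
  F1: move forward 0/1 (blocked), now at (x=10, y=3)
  F5: move forward 0/5 (blocked), now at (x=10, y=3)
Final: (x=10, y=3), facing North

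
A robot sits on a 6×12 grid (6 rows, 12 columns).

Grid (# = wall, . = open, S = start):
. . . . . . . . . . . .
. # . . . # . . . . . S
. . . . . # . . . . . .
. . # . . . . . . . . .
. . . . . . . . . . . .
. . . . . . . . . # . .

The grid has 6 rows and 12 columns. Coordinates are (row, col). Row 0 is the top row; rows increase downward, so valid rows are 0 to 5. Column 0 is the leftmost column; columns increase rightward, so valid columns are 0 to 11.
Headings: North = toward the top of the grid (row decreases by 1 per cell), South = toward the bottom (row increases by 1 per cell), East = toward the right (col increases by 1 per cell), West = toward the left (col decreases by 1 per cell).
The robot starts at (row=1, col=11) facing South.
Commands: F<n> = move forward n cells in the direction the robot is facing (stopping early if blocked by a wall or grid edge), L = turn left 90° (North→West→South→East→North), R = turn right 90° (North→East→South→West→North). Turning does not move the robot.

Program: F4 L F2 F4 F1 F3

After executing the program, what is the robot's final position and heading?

Answer: Final position: (row=5, col=11), facing East

Derivation:
Start: (row=1, col=11), facing South
  F4: move forward 4, now at (row=5, col=11)
  L: turn left, now facing East
  F2: move forward 0/2 (blocked), now at (row=5, col=11)
  F4: move forward 0/4 (blocked), now at (row=5, col=11)
  F1: move forward 0/1 (blocked), now at (row=5, col=11)
  F3: move forward 0/3 (blocked), now at (row=5, col=11)
Final: (row=5, col=11), facing East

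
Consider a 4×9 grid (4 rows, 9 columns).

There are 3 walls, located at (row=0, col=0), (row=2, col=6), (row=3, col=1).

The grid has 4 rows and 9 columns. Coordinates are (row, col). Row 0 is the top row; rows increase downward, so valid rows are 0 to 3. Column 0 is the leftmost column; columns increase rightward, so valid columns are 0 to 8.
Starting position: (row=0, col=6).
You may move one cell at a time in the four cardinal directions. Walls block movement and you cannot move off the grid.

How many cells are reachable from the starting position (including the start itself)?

BFS flood-fill from (row=0, col=6):
  Distance 0: (row=0, col=6)
  Distance 1: (row=0, col=5), (row=0, col=7), (row=1, col=6)
  Distance 2: (row=0, col=4), (row=0, col=8), (row=1, col=5), (row=1, col=7)
  Distance 3: (row=0, col=3), (row=1, col=4), (row=1, col=8), (row=2, col=5), (row=2, col=7)
  Distance 4: (row=0, col=2), (row=1, col=3), (row=2, col=4), (row=2, col=8), (row=3, col=5), (row=3, col=7)
  Distance 5: (row=0, col=1), (row=1, col=2), (row=2, col=3), (row=3, col=4), (row=3, col=6), (row=3, col=8)
  Distance 6: (row=1, col=1), (row=2, col=2), (row=3, col=3)
  Distance 7: (row=1, col=0), (row=2, col=1), (row=3, col=2)
  Distance 8: (row=2, col=0)
  Distance 9: (row=3, col=0)
Total reachable: 33 (grid has 33 open cells total)

Answer: Reachable cells: 33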